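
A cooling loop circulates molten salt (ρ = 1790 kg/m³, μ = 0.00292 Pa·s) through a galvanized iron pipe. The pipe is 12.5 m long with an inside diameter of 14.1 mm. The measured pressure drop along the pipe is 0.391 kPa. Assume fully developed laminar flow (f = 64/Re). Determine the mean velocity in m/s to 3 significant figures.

V ≈ 0.0666 m/s

For laminar flow, f = 64/Re with Re = ρVD/μ, so Darcy-Weisbach reduces to ΔP = 32μLV/D². Solving for V: V = ΔP·D²/(32μL) = 391·(0.0141)²/(32·0.00292·12.5) = 0.06655 m/s.
Check: Re = ρVD/μ = 1790·0.06655·0.0141/0.00292 = 575.3 < 2300, so the laminar assumption holds.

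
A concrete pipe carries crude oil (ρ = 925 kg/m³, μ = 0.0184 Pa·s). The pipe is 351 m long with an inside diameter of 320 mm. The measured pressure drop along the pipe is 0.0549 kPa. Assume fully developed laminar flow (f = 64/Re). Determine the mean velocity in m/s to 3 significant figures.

V ≈ 0.0272 m/s

For laminar flow, f = 64/Re with Re = ρVD/μ, so Darcy-Weisbach reduces to ΔP = 32μLV/D². Solving for V: V = ΔP·D²/(32μL) = 54.9·(0.32)²/(32·0.0184·351) = 0.0272 m/s.
Check: Re = ρVD/μ = 925·0.0272·0.32/0.0184 = 437.6 < 2300, so the laminar assumption holds.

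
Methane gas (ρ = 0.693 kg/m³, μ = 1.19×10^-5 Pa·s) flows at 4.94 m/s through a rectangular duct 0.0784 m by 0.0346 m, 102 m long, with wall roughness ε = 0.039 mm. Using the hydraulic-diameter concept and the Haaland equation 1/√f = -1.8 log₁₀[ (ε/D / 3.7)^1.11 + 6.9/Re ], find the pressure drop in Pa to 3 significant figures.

Hydraulic diameter D_h = 4A/P = 4·(0.0784·0.0346)/(2·(0.0784+0.0346)) = 0.01085/0.226 = 0.04801 m.
Re = ρVD_h/μ = 0.693·4.94·0.04801/1.19e-05 = 1.381e+04.
ε/D_h = 3.9e-05/0.04801 = 0.000812; Haaland gives 1/√f = -1.8 log₁₀[8.69e-05+0.0005] = 5.817, so f = 0.02955.
ΔP = f(L/D_h)(ρV²/2) = 0.02955·102/0.04801·8.456 = 530.9 Pa.

ΔP ≈ 531 Pa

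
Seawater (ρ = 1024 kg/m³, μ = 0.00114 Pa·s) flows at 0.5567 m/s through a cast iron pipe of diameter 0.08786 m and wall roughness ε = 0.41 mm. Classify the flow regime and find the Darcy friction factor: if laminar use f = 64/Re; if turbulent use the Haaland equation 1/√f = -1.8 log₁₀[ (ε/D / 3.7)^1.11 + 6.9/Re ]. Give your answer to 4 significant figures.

f ≈ 0.03175

Re = ρVD/μ = 1024·0.5567·0.08786/0.00114 = 4.393e+04.
Re > 4000 → turbulent. ε/D = 0.00041/0.08786 = 0.00467; Haaland: 1/√f = -1.8 log₁₀[0.000605 + 0.000157] = 5.612, so f = 0.03175.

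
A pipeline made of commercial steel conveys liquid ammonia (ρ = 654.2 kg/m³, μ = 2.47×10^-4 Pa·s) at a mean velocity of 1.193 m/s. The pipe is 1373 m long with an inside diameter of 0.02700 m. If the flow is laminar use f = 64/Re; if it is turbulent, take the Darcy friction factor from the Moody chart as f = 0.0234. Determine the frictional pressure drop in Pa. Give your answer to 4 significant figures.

ΔP ≈ 554000 Pa

Reynolds number Re = ρVD/μ = 654.2 · 1.193 · 0.027 / 0.000247 = 8.531e+04.
Re > 4000 → turbulent; use the Moody-chart value f = 0.0234.
Darcy-Weisbach: ΔP = f(L/D)(ρV²/2) = 0.0234·(1373/0.027)·(654.2·1.193²/2) = 0.0234·5.085e+04·465.5 = 5.54e+05 Pa.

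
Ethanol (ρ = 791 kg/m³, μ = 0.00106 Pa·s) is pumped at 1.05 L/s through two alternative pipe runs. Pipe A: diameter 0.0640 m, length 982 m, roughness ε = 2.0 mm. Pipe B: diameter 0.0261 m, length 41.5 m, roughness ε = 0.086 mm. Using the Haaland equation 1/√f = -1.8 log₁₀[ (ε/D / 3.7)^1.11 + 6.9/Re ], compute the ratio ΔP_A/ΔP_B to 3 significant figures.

ΔP_A/ΔP_B ≈ 0.542

Pipe A: V = Q/A = 0.00105/0.003217 = 0.3264 m/s; Re = 1.559e+04; ε/D = 0.0312; Haaland → f = 0.06019; ΔP_A = f(L/D)(ρV²/2) = 3.891e+04 Pa.
Pipe B: V = Q/A = 0.00105/0.000535 = 1.963 m/s; Re = 3.822e+04; ε/D = 0.0033; Haaland → f = 0.02962; ΔP_B = f(L/D)(ρV²/2) = 7.175e+04 Pa.
ΔP_A/ΔP_B = 3.891e+04/7.175e+04 = 0.542.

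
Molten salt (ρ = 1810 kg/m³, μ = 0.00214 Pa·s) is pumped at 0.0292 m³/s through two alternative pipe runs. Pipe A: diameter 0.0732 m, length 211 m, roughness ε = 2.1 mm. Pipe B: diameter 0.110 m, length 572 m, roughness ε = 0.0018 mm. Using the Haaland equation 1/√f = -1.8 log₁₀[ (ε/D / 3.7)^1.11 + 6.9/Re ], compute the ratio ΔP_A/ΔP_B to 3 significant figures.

Pipe A: V = Q/A = 0.0292/0.004208 = 6.939 m/s; Re = 4.296e+05; ε/D = 0.0287; Haaland → f = 0.05631; ΔP_A = f(L/D)(ρV²/2) = 7.072e+06 Pa.
Pipe B: V = Q/A = 0.0292/0.009503 = 3.073 m/s; Re = 2.859e+05; ε/D = 1.64e-05; Haaland → f = 0.0146; ΔP_B = f(L/D)(ρV²/2) = 6.488e+05 Pa.
ΔP_A/ΔP_B = 7.072e+06/6.488e+05 = 10.9.

ΔP_A/ΔP_B ≈ 10.9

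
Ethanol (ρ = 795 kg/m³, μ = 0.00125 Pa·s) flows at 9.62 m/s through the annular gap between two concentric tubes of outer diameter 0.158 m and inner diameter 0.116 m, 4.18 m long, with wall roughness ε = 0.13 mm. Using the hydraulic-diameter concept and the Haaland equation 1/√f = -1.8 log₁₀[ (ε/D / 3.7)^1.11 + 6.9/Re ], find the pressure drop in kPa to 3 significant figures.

Hydraulic diameter D_h = 4A/P = D_o - D_i = 0.158 - 0.116 = 0.042 m.
Re = ρVD_h/μ = 795·9.62·0.042/0.00125 = 2.57e+05.
ε/D_h = 0.00013/0.042 = 0.0031; Haaland gives 1/√f = -1.8 log₁₀[0.000384+2.69e-05] = 6.096, so f = 0.02691.
ΔP = f(L/D_h)(ρV²/2) = 0.02691·4.18/0.042·3.679e+04 = 9.852e+04 Pa.
ΔP = 98.5 kPa.

ΔP ≈ 98.5 kPa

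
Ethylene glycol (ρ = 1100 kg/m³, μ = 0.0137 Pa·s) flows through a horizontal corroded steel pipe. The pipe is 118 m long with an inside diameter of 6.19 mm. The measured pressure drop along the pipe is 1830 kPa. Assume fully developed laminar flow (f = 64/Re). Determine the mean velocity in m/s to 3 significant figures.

For laminar flow, f = 64/Re with Re = ρVD/μ, so Darcy-Weisbach reduces to ΔP = 32μLV/D². Solving for V: V = ΔP·D²/(32μL) = 1.83e+06·(0.00619)²/(32·0.0137·118) = 1.355 m/s.
Check: Re = ρVD/μ = 1100·1.355·0.00619/0.0137 = 673.7 < 2300, so the laminar assumption holds.

V ≈ 1.36 m/s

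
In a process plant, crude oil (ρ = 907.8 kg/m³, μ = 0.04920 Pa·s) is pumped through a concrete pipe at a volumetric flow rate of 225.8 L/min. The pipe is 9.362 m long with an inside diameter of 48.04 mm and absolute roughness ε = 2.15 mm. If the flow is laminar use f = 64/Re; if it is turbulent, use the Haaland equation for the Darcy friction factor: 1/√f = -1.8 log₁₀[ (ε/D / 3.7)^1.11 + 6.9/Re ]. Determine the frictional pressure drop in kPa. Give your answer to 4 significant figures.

Q = 225.8 L/min = 225.8/60000 = 0.003763 m³/s.
Cross-sectional area A = πD²/4 = π(0.04804)²/4 = 0.001813 m²; mean velocity V = Q/A = 0.003763/0.001813 = 2.076 m/s.
Reynolds number Re = ρVD/μ = 907.8 · 2.076 · 0.04804 / 0.0492 = 1840.
Re < 2300 → laminar flow, so f = 64/Re = 64/1840 = 0.03478 (the turbulent correlation is not needed).
Darcy-Weisbach: ΔP = f(L/D)(ρV²/2) = 0.03478·(9.362/0.04804)·(907.8·2.076²/2) = 0.03478·194.9·1957 = 1.326e+04 Pa.
ΔP = 1.326e+04 Pa = 13.26 kPa.

ΔP ≈ 13.26 kPa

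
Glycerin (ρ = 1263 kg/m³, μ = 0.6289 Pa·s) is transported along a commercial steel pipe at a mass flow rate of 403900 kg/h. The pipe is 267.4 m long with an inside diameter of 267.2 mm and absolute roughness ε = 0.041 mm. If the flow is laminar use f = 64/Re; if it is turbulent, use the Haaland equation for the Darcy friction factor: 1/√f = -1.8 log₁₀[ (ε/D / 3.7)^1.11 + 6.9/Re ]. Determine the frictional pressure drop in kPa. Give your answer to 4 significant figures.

ΔP ≈ 119.4 kPa

ṁ = 403900 kg/h = 403900/3600 = 112.2 kg/s.
A = πD²/4 = π(0.2672)²/4 = 0.05607 m²; mean velocity V = ṁ/(ρA) = 112.2/(1263 · 0.05607) = 1.584 m/s.
Reynolds number Re = ρVD/μ = 1263 · 1.584 · 0.2672 / 0.629 = 850.1.
Re < 2300 → laminar flow, so f = 64/Re = 64/850.1 = 0.07529 (the turbulent correlation is not needed).
Darcy-Weisbach: ΔP = f(L/D)(ρV²/2) = 0.07529·(267.4/0.2672)·(1263·1.584²/2) = 0.07529·1001·1585 = 1.194e+05 Pa.
ΔP = 1.194e+05 Pa = 119.4 kPa.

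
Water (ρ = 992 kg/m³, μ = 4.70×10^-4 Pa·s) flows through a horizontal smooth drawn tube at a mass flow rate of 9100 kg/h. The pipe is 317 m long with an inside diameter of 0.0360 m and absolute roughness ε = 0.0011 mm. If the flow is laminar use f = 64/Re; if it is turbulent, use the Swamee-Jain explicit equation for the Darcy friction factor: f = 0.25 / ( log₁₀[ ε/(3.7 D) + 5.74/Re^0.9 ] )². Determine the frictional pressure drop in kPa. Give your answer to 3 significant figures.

ṁ = 9100 kg/h = 9100/3600 = 2.528 kg/s.
A = πD²/4 = π(0.036)²/4 = 0.001018 m²; mean velocity V = ṁ/(ρA) = 2.528/(992 · 0.001018) = 2.503 m/s.
Reynolds number Re = ρVD/μ = 992 · 2.503 · 0.036 / 0.00047 = 1.902e+05.
Re > 4000 → turbulent. Relative roughness ε/D = 1.1e-06/0.036 = 3.06e-05. Swamee-Jain: f = 0.25/(log₁₀[3.06e-05/3.7 + 5.74/1.902e+05^0.9])² = 0.25/(log₁₀[8.26e-06 + 0.000102])² = 0.25/(-3.959)² = 0.01595.
Darcy-Weisbach: ΔP = f(L/D)(ρV²/2) = 0.01595·(317/0.036)·(992·2.503²/2) = 0.01595·8806·3108 = 4.367e+05 Pa.
ΔP = 4.367e+05 Pa = 437 kPa.

ΔP ≈ 437 kPa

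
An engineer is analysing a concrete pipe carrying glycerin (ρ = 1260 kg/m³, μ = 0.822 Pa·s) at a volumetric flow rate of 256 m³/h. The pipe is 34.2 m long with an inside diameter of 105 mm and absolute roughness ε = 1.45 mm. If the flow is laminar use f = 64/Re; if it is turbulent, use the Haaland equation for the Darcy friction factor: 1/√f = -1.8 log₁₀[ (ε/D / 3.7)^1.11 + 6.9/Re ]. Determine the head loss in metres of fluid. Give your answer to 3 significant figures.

Q = 256 m³/h = 256/3600 = 0.07111 m³/s.
Cross-sectional area A = πD²/4 = π(0.105)²/4 = 0.008659 m²; mean velocity V = Q/A = 0.07111/0.008659 = 8.212 m/s.
Reynolds number Re = ρVD/μ = 1260 · 8.212 · 0.105 / 0.822 = 1322.
Re < 2300 → laminar flow, so f = 64/Re = 64/1322 = 0.04842 (the turbulent correlation is not needed).
Darcy-Weisbach: ΔP = f(L/D)(ρV²/2) = 0.04842·(34.2/0.105)·(1260·8.212²/2) = 0.04842·325.7·4.249e+04 = 6.701e+05 Pa.
Head loss h_f = ΔP/(ρg) = 6.701e+05/(1260·9.81) = 54.2 m.

h_f ≈ 54.2 m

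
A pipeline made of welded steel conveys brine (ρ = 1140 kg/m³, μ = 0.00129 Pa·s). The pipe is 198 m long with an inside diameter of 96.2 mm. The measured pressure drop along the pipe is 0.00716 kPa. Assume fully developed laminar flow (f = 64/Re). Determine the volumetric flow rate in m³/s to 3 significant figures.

For laminar flow, f = 64/Re with Re = ρVD/μ, so Darcy-Weisbach reduces to ΔP = 32μLV/D². Solving for V: V = ΔP·D²/(32μL) = 7.16·(0.0962)²/(32·0.00129·198) = 0.008107 m/s.
Check: Re = ρVD/μ = 1140·0.008107·0.0962/0.00129 = 689.2 < 2300, so the laminar assumption holds.
Q = V·A = 0.008107·(π/4·0.0962²) = 5.892e-05 m³/s = 5.89×10^-5 m³/s.

Q ≈ 5.89×10^-5 m³/s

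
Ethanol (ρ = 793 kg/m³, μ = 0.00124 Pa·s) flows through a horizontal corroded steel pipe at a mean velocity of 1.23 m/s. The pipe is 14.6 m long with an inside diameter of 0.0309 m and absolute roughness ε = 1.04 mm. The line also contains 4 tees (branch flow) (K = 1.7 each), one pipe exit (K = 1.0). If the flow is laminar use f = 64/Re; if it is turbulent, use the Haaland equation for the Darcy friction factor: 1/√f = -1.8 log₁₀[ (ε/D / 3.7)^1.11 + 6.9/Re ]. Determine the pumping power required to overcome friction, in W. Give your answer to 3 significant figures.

Reynolds number Re = ρVD/μ = 793 · 1.23 · 0.0309 / 0.00124 = 2.431e+04.
Re > 4000 → turbulent. Relative roughness ε/D = 0.00104/0.0309 = 0.0337. Haaland: 1/√f = -1.8 log₁₀[(0.0337/3.7)^1.11 + 6.9/2.431e+04] = -1.8 log₁₀[0.00542 + 0.000284] = 4.038, so f = 0.06132.
Total minor-loss coefficient ΣK = 4·1.7 + 1·1 = 7.8.
ΔP = [f·L/D + ΣK]·(ρV²/2) = [0.06132·14.6/0.0309 + 7.8]·(793·1.23²/2) = [28.97 + 7.8]·599.9 = 2.206e+04 Pa.
Q = V·A = 1.23·0.0007499 = 0.0009224 m³/s.
Pumping power P = QΔP = 0.0009224·2.206e+04 = 20.35 W = 20.3 W.

P ≈ 20.3 W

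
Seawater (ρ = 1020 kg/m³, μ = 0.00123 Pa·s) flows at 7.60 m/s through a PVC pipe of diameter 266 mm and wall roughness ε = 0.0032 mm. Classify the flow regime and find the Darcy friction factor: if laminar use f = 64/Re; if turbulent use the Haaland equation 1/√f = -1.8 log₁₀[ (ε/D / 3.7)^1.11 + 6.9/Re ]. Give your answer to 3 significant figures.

f ≈ 0.0110

Re = ρVD/μ = 1020·7.6·0.266/0.00123 = 1.676e+06.
Re > 4000 → turbulent. ε/D = 3.2e-06/0.266 = 1.2e-05; Haaland: 1/√f = -1.8 log₁₀[8.1e-07 + 4.12e-06] = 9.554, so f = 0.01096.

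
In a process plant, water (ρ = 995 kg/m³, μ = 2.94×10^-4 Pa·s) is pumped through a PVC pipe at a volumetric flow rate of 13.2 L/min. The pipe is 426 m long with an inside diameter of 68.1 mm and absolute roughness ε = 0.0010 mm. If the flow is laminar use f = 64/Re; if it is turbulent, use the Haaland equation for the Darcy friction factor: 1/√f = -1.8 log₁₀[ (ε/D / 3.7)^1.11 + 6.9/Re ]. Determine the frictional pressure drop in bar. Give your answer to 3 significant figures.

Q = 13.2 L/min = 13.2/60000 = 0.00022 m³/s.
Cross-sectional area A = πD²/4 = π(0.0681)²/4 = 0.003642 m²; mean velocity V = Q/A = 0.00022/0.003642 = 0.0604 m/s.
Reynolds number Re = ρVD/μ = 995 · 0.0604 · 0.0681 / 0.000294 = 1.392e+04.
Re > 4000 → turbulent. Relative roughness ε/D = 1e-06/0.0681 = 1.47e-05. Haaland: 1/√f = -1.8 log₁₀[(1.47e-05/3.7)^1.11 + 6.9/1.392e+04] = -1.8 log₁₀[1.01e-06 + 0.000496] = 5.947, so f = 0.02827.
Darcy-Weisbach: ΔP = f(L/D)(ρV²/2) = 0.02827·(426/0.0681)·(995·0.0604²/2) = 0.02827·6256·1.815 = 321 Pa.
ΔP = 321 Pa = 0.00321 bar.

ΔP ≈ 0.00321 bar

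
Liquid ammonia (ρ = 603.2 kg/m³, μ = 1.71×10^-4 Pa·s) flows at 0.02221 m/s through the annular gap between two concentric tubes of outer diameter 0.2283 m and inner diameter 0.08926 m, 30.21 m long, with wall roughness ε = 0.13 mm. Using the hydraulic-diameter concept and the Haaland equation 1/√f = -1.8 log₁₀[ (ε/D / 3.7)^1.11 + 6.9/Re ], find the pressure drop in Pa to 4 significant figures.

ΔP ≈ 1.016 Pa

Hydraulic diameter D_h = 4A/P = D_o - D_i = 0.2283 - 0.08926 = 0.139 m.
Re = ρVD_h/μ = 603.2·0.02221·0.139/0.000171 = 1.089e+04.
ε/D_h = 0.00013/0.139 = 0.000935; Haaland gives 1/√f = -1.8 log₁₀[0.000102+0.000633] = 5.641, so f = 0.03143.
ΔP = f(L/D_h)(ρV²/2) = 0.03143·30.21/0.139·0.1488 = 1.016 Pa.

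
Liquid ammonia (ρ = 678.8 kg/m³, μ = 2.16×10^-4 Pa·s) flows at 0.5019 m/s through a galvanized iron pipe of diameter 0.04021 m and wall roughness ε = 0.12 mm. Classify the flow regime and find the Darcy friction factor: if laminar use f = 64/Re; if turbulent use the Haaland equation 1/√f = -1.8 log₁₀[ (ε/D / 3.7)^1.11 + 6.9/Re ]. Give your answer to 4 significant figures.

Re = ρVD/μ = 678.8·0.5019·0.04021/0.000216 = 6.342e+04.
Re > 4000 → turbulent. ε/D = 0.00012/0.04021 = 0.00298; Haaland: 1/√f = -1.8 log₁₀[0.000368 + 0.000109] = 5.978, so f = 0.02798.

f ≈ 0.02798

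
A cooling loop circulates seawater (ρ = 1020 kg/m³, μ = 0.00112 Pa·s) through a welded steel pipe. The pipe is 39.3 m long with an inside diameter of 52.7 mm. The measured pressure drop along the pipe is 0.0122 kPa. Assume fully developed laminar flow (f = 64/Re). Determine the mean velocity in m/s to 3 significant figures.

V ≈ 0.0241 m/s

For laminar flow, f = 64/Re with Re = ρVD/μ, so Darcy-Weisbach reduces to ΔP = 32μLV/D². Solving for V: V = ΔP·D²/(32μL) = 12.2·(0.0527)²/(32·0.00112·39.3) = 0.02406 m/s.
Check: Re = ρVD/μ = 1020·0.02406·0.0527/0.00112 = 1155 < 2300, so the laminar assumption holds.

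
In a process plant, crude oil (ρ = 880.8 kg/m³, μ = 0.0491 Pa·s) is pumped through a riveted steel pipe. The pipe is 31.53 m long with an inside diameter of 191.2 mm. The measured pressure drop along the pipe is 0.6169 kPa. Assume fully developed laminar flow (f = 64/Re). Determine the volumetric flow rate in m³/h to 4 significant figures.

Q ≈ 47.05 m³/h

For laminar flow, f = 64/Re with Re = ρVD/μ, so Darcy-Weisbach reduces to ΔP = 32μLV/D². Solving for V: V = ΔP·D²/(32μL) = 616.9·(0.1912)²/(32·0.0491·31.53) = 0.4552 m/s.
Check: Re = ρVD/μ = 880.8·0.4552·0.1912/0.0491 = 1561 < 2300, so the laminar assumption holds.
Q = V·A = 0.4552·(π/4·0.1912²) = 0.01307 m³/s = 47.05 m³/h.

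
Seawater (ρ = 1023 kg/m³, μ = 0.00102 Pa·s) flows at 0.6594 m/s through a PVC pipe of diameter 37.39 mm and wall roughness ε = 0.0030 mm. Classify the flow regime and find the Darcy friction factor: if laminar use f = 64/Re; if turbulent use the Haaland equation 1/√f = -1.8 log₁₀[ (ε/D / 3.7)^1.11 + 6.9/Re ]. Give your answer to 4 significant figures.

Re = ρVD/μ = 1023·0.6594·0.03739/0.00102 = 2.473e+04.
Re > 4000 → turbulent. ε/D = 3e-06/0.03739 = 8.02e-05; Haaland: 1/√f = -1.8 log₁₀[6.65e-06 + 0.000279] = 6.379, so f = 0.02457.

f ≈ 0.02457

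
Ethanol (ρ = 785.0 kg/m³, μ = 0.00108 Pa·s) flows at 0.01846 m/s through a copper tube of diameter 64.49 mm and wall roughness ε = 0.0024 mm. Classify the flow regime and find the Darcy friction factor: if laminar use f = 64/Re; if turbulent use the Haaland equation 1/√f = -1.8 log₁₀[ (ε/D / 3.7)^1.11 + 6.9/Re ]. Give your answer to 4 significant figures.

Re = ρVD/μ = 785·0.01846·0.06449/0.00108 = 865.3.
Re < 2300 → laminar, so f = 64/Re = 0.07396 (roughness is irrelevant in laminar flow).

f ≈ 0.07396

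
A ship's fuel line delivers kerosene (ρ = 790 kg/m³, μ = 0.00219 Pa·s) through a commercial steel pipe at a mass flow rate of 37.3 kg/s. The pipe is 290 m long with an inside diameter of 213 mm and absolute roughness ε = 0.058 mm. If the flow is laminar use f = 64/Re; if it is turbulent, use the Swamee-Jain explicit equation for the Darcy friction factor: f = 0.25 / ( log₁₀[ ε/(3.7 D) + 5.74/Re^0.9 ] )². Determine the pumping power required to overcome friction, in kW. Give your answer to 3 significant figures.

P ≈ 0.861 kW

A = πD²/4 = π(0.213)²/4 = 0.03563 m²; mean velocity V = ṁ/(ρA) = 37.3/(790 · 0.03563) = 1.325 m/s.
Reynolds number Re = ρVD/μ = 790 · 1.325 · 0.213 / 0.00219 = 1.018e+05.
Re > 4000 → turbulent. Relative roughness ε/D = 5.8e-05/0.213 = 0.000272. Swamee-Jain: f = 0.25/(log₁₀[0.000272/3.7 + 5.74/1.018e+05^0.9])² = 0.25/(log₁₀[7.36e-05 + 0.000179])² = 0.25/(-3.598)² = 0.01931.
Darcy-Weisbach: ΔP = f(L/D)(ρV²/2) = 0.01931·(290/0.213)·(790·1.325²/2) = 0.01931·1362·693.5 = 1.823e+04 Pa.
Q = ṁ/ρ = 37.3/790 = 0.04722 m³/s.
Pumping power P = QΔP = 0.04722·1.823e+04 = 860.8 W = 0.861 kW.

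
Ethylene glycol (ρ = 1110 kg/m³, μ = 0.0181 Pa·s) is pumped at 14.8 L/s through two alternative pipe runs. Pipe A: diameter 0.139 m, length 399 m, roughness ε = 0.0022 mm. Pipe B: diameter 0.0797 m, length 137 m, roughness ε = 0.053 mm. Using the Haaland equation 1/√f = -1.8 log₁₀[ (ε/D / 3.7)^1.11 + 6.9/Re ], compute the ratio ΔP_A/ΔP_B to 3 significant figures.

Pipe A: V = Q/A = 0.0148/0.01517 = 0.9753 m/s; Re = 8314; ε/D = 1.58e-05; Haaland → f = 0.03253; ΔP_A = f(L/D)(ρV²/2) = 4.929e+04 Pa.
Pipe B: V = Q/A = 0.0148/0.004989 = 2.967 m/s; Re = 1.45e+04; ε/D = 0.000665; Haaland → f = 0.02898; ΔP_B = f(L/D)(ρV²/2) = 2.433e+05 Pa.
ΔP_A/ΔP_B = 4.929e+04/2.433e+05 = 0.203.

ΔP_A/ΔP_B ≈ 0.203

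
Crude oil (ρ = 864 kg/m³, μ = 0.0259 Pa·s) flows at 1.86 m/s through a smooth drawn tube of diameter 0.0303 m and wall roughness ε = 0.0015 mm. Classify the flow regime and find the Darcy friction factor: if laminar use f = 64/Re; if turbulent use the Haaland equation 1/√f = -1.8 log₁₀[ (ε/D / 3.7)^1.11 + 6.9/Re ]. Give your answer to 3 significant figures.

Re = ρVD/μ = 864·1.86·0.0303/0.0259 = 1880.
Re < 2300 → laminar, so f = 64/Re = 0.03404 (roughness is irrelevant in laminar flow).

f ≈ 0.0340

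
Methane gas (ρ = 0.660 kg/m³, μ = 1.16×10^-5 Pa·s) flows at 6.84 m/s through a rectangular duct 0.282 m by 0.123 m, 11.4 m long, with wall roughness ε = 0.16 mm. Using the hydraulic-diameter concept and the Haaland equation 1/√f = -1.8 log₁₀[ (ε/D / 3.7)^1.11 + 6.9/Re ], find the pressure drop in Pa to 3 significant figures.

Hydraulic diameter D_h = 4A/P = 4·(0.282·0.123)/(2·(0.282+0.123)) = 0.1387/0.81 = 0.1713 m.
Re = ρVD_h/μ = 0.66·6.84·0.1713/1.16e-05 = 6.666e+04.
ε/D_h = 0.00016/0.1713 = 0.000934; Haaland gives 1/√f = -1.8 log₁₀[0.000101+0.000104] = 6.639, so f = 0.02269.
ΔP = f(L/D_h)(ρV²/2) = 0.02269·11.4/0.1713·15.44 = 23.31 Pa.

ΔP ≈ 23.3 Pa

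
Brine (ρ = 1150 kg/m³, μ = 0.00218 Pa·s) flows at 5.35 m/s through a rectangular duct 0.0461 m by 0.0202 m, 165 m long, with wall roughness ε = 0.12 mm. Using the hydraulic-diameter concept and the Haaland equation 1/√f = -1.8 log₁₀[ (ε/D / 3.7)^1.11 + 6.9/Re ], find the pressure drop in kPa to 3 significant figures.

ΔP ≈ 2920 kPa

Hydraulic diameter D_h = 4A/P = 4·(0.0461·0.0202)/(2·(0.0461+0.0202)) = 0.003725/0.1326 = 0.02809 m.
Re = ρVD_h/μ = 1150·5.35·0.02809/0.00218 = 7.928e+04.
ε/D_h = 0.00012/0.02809 = 0.00427; Haaland gives 1/√f = -1.8 log₁₀[0.000549+8.7e-05] = 5.754, so f = 0.0302.
ΔP = f(L/D_h)(ρV²/2) = 0.0302·165/0.02809·1.646e+04 = 2.92e+06 Pa.
ΔP = 2920 kPa.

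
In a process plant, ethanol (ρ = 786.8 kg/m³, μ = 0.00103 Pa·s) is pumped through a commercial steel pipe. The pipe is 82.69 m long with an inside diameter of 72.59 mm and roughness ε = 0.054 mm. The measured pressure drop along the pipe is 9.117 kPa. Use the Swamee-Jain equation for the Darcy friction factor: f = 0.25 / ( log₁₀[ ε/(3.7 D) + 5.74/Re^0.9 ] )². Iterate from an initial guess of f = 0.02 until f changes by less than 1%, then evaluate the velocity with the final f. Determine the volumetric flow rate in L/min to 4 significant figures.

Q ≈ 232.1 L/min

Rearranging Darcy-Weisbach: V = √(2·ΔP·D/(f·L·ρ)). With ε/D = 5.4e-05/0.07259 = 0.000744, iterate starting from f = 0.02:
  f = 0.02 → V = √(2·9117·0.07259/(0.02·82.69·786.8)) = 1.009 m/s; Re = ρVD/μ = 5.593e+04; f → 0.02303
  f = 0.02303 → V = 0.9399 m/s; Re = 5.212e+04; f → 0.02327
  f = 0.02327 → V = 0.9351 m/s; Re = 5.185e+04; f → 0.02329
Converged (Δf/f < 1%). With the final f = 0.02329: V = √(2·9117·0.07259/(0.02329·82.69·786.8)) = 0.9347 m/s.
Q = V·A = 0.9347·(π/4·0.07259²) = 0.003868 m³/s = 232.1 L/min.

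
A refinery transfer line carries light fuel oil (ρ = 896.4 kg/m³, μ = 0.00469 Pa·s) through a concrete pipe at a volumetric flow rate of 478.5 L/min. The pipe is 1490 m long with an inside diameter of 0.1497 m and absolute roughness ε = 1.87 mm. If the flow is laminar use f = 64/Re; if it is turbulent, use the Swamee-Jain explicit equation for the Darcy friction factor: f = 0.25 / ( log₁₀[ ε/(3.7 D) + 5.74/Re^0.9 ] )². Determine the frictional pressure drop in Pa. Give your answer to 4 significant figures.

Q = 478.5 L/min = 478.5/60000 = 0.007975 m³/s.
Cross-sectional area A = πD²/4 = π(0.1497)²/4 = 0.0176 m²; mean velocity V = Q/A = 0.007975/0.0176 = 0.4531 m/s.
Reynolds number Re = ρVD/μ = 896.4 · 0.4531 · 0.1497 / 0.00469 = 1.296e+04.
Re > 4000 → turbulent. Relative roughness ε/D = 0.00187/0.1497 = 0.0125. Swamee-Jain: f = 0.25/(log₁₀[0.0125/3.7 + 5.74/1.296e+04^0.9])² = 0.25/(log₁₀[0.00338 + 0.00114])² = 0.25/(-2.345)² = 0.04546.
Darcy-Weisbach: ΔP = f(L/D)(ρV²/2) = 0.04546·(1490/0.1497)·(896.4·0.4531²/2) = 0.04546·9953·92.02 = 4.163e+04 Pa.

ΔP ≈ 41630 Pa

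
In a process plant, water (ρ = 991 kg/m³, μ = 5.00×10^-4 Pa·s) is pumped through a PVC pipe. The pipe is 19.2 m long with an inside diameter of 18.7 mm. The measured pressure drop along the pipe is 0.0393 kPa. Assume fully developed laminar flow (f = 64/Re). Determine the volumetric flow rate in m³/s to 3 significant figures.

For laminar flow, f = 64/Re with Re = ρVD/μ, so Darcy-Weisbach reduces to ΔP = 32μLV/D². Solving for V: V = ΔP·D²/(32μL) = 39.3·(0.0187)²/(32·0.0005·19.2) = 0.04474 m/s.
Check: Re = ρVD/μ = 991·0.04474·0.0187/0.0005 = 1658 < 2300, so the laminar assumption holds.
Q = V·A = 0.04474·(π/4·0.0187²) = 1.229e-05 m³/s = 1.23×10^-5 m³/s.

Q ≈ 1.23×10^-5 m³/s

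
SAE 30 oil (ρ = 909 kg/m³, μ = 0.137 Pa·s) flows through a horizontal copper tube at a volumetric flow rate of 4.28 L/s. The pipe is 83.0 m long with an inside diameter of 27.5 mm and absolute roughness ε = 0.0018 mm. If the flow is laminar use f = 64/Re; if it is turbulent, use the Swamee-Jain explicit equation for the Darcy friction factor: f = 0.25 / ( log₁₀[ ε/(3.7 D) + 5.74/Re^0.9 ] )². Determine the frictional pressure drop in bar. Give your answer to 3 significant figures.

ΔP ≈ 34.7 bar

Q = 4.28 L/s = 4.28/1000 = 0.00428 m³/s.
Cross-sectional area A = πD²/4 = π(0.0275)²/4 = 0.000594 m²; mean velocity V = Q/A = 0.00428/0.000594 = 7.206 m/s.
Reynolds number Re = ρVD/μ = 909 · 7.206 · 0.0275 / 0.137 = 1315.
Re < 2300 → laminar flow, so f = 64/Re = 64/1315 = 0.04868 (the turbulent correlation is not needed).
Darcy-Weisbach: ΔP = f(L/D)(ρV²/2) = 0.04868·(83/0.0275)·(909·7.206²/2) = 0.04868·3018·2.36e+04 = 3.467e+06 Pa.
ΔP = 3.467e+06 Pa = 34.7 bar.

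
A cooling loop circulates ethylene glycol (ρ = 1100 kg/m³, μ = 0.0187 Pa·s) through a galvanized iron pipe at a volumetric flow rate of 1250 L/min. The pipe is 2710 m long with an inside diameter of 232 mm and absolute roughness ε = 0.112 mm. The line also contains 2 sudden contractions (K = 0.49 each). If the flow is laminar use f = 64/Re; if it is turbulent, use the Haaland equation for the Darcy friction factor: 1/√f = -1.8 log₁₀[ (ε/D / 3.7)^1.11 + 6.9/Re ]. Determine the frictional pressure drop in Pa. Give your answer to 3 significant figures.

ΔP ≈ 54800 Pa

Q = 1250 L/min = 1250/60000 = 0.02083 m³/s.
Cross-sectional area A = πD²/4 = π(0.232)²/4 = 0.04227 m²; mean velocity V = Q/A = 0.02083/0.04227 = 0.4928 m/s.
Reynolds number Re = ρVD/μ = 1100 · 0.4928 · 0.232 / 0.0187 = 6726.
Re > 4000 → turbulent. Relative roughness ε/D = 0.000112/0.232 = 0.000483. Haaland: 1/√f = -1.8 log₁₀[(0.000483/3.7)^1.11 + 6.9/6726] = -1.8 log₁₀[4.88e-05 + 0.00103] = 5.344, so f = 0.03502.
Total minor-loss coefficient ΣK = 2·0.49 = 0.98.
ΔP = [f·L/D + ΣK]·(ρV²/2) = [0.03502·2710/0.232 + 0.98]·(1100·0.4928²/2) = [409.1 + 0.98]·133.6 = 5.478e+04 Pa.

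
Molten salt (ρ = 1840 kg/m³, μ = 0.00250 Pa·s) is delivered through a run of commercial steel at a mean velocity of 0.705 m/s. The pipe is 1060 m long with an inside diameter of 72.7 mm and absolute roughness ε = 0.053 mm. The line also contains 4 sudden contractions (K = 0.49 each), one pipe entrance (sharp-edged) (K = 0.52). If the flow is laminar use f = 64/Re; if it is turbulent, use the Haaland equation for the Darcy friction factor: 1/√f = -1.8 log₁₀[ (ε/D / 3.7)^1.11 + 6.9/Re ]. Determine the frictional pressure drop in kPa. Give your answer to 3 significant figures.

Reynolds number Re = ρVD/μ = 1840 · 0.705 · 0.0727 / 0.0025 = 3.772e+04.
Re > 4000 → turbulent. Relative roughness ε/D = 5.3e-05/0.0727 = 0.000729. Haaland: 1/√f = -1.8 log₁₀[(0.000729/3.7)^1.11 + 6.9/3.772e+04] = -1.8 log₁₀[7.71e-05 + 0.000183] = 6.453, so f = 0.02401.
Total minor-loss coefficient ΣK = 4·0.49 + 1·0.52 = 2.48.
ΔP = [f·L/D + ΣK]·(ρV²/2) = [0.02401·1060/0.0727 + 2.48]·(1840·0.705²/2) = [350.1 + 2.48]·457.3 = 1.612e+05 Pa.
ΔP = 1.612e+05 Pa = 161 kPa.

ΔP ≈ 161 kPa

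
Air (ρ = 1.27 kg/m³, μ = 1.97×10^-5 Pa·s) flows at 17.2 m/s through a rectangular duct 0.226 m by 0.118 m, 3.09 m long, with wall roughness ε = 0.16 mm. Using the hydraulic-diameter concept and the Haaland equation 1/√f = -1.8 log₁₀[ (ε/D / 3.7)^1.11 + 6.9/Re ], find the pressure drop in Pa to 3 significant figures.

ΔP ≈ 79.4 Pa

Hydraulic diameter D_h = 4A/P = 4·(0.226·0.118)/(2·(0.226+0.118)) = 0.1067/0.688 = 0.155 m.
Re = ρVD_h/μ = 1.27·17.2·0.155/1.97e-05 = 1.719e+05.
ε/D_h = 0.00016/0.155 = 0.00103; Haaland gives 1/√f = -1.8 log₁₀[0.000113+4.01e-05] = 6.865, so f = 0.02122.
ΔP = f(L/D_h)(ρV²/2) = 0.02122·3.09/0.155·187.9 = 79.44 Pa.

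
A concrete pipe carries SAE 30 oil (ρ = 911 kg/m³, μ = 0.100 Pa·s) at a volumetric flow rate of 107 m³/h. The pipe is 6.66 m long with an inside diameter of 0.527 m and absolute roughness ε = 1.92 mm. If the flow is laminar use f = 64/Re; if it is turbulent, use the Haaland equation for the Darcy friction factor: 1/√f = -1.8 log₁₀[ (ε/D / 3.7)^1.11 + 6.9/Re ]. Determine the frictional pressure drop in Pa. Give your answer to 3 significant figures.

ΔP ≈ 10.5 Pa

Q = 107 m³/h = 107/3600 = 0.02972 m³/s.
Cross-sectional area A = πD²/4 = π(0.527)²/4 = 0.2181 m²; mean velocity V = Q/A = 0.02972/0.2181 = 0.1363 m/s.
Reynolds number Re = ρVD/μ = 911 · 0.1363 · 0.527 / 0.1 = 654.2.
Re < 2300 → laminar flow, so f = 64/Re = 64/654.2 = 0.09783 (the turbulent correlation is not needed).
Darcy-Weisbach: ΔP = f(L/D)(ρV²/2) = 0.09783·(6.66/0.527)·(911·0.1363²/2) = 0.09783·12.64·8.457 = 10.46 Pa.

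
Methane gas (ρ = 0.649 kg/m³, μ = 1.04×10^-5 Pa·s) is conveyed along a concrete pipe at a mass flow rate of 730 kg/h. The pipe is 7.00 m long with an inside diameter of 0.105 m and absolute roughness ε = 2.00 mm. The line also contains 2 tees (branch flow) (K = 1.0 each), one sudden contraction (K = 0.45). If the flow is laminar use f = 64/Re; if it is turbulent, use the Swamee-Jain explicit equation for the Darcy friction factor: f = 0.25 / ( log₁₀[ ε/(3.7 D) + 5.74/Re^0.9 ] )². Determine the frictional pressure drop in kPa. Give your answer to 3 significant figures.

ṁ = 730 kg/h = 730/3600 = 0.2028 kg/s.
A = πD²/4 = π(0.105)²/4 = 0.008659 m²; mean velocity V = ṁ/(ρA) = 0.2028/(0.649 · 0.008659) = 36.08 m/s.
Reynolds number Re = ρVD/μ = 0.649 · 36.08 · 0.105 / 1.04e-05 = 2.364e+05.
Re > 4000 → turbulent. Relative roughness ε/D = 0.002/0.105 = 0.019. Swamee-Jain: f = 0.25/(log₁₀[0.019/3.7 + 5.74/2.364e+05^0.9])² = 0.25/(log₁₀[0.00515 + 8.37e-05])² = 0.25/(-2.281)² = 0.04803.
Total minor-loss coefficient ΣK = 2·1 + 1·0.45 = 2.45.
ΔP = [f·L/D + ΣK]·(ρV²/2) = [0.04803·7/0.105 + 2.45]·(0.649·36.08²/2) = [3.202 + 2.45]·422.5 = 2388 Pa.
ΔP = 2388 Pa = 2.39 kPa.

ΔP ≈ 2.39 kPa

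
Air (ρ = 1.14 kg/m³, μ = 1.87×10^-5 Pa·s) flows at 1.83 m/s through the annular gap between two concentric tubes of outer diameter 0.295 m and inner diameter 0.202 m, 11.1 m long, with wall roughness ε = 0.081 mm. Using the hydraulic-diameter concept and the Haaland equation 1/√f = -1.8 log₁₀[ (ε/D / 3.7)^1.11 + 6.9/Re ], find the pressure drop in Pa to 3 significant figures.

ΔP ≈ 7.22 Pa

Hydraulic diameter D_h = 4A/P = D_o - D_i = 0.295 - 0.202 = 0.093 m.
Re = ρVD_h/μ = 1.14·1.83·0.093/1.87e-05 = 1.038e+04.
ε/D_h = 8.1e-05/0.093 = 0.000871; Haaland gives 1/√f = -1.8 log₁₀[9.39e-05+0.000665] = 5.616, so f = 0.03171.
ΔP = f(L/D_h)(ρV²/2) = 0.03171·11.1/0.093·1.909 = 7.225 Pa.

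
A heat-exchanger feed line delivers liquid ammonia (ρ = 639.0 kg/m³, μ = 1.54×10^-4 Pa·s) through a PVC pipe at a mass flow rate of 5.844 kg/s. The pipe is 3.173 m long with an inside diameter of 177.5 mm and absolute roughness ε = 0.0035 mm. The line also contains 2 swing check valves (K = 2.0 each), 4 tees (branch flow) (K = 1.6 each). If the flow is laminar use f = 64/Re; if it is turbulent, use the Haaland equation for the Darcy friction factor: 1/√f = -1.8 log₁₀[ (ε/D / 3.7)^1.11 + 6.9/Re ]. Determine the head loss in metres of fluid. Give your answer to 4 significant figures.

h_f ≈ 0.07424 m

A = πD²/4 = π(0.1775)²/4 = 0.02474 m²; mean velocity V = ṁ/(ρA) = 5.844/(639 · 0.02474) = 0.3696 m/s.
Reynolds number Re = ρVD/μ = 639 · 0.3696 · 0.1775 / 0.000154 = 2.722e+05.
Re > 4000 → turbulent. Relative roughness ε/D = 3.5e-06/0.1775 = 1.97e-05. Haaland: 1/√f = -1.8 log₁₀[(1.97e-05/3.7)^1.11 + 6.9/2.722e+05] = -1.8 log₁₀[1.4e-06 + 2.53e-05] = 8.231, so f = 0.01476.
Total minor-loss coefficient ΣK = 2·2 + 4·1.6 = 10.4.
ΔP = [f·L/D + ΣK]·(ρV²/2) = [0.01476·3.173/0.1775 + 10.4]·(639·0.3696²/2) = [0.2639 + 10.4]·43.64 = 465.4 Pa.
Head loss h_f = ΔP/(ρg) = 465.4/(639·9.81) = 0.07424 m.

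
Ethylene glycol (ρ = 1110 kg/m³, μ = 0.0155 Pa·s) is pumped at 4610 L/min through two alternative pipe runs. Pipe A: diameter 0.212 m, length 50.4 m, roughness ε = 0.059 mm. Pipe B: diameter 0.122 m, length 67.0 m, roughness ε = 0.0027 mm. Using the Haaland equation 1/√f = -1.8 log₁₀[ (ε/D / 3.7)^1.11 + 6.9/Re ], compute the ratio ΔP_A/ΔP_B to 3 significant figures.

Pipe A: V = Q/A = 0.07683/0.0353 = 2.177 m/s; Re = 3.305e+04; ε/D = 0.000278; Haaland → f = 0.02344; ΔP_A = f(L/D)(ρV²/2) = 1.465e+04 Pa.
Pipe B: V = Q/A = 0.07683/0.01169 = 6.573 m/s; Re = 5.742e+04; ε/D = 2.21e-05; Haaland → f = 0.02014; ΔP_B = f(L/D)(ρV²/2) = 2.652e+05 Pa.
ΔP_A/ΔP_B = 1.465e+04/2.652e+05 = 0.0553.

ΔP_A/ΔP_B ≈ 0.0553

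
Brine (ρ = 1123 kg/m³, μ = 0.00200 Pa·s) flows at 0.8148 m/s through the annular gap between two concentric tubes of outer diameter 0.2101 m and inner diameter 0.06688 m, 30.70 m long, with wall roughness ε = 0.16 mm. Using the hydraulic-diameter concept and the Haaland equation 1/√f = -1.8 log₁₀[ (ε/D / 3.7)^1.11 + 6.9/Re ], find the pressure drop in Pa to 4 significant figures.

ΔP ≈ 1861 Pa

Hydraulic diameter D_h = 4A/P = D_o - D_i = 0.2101 - 0.06688 = 0.1432 m.
Re = ρVD_h/μ = 1123·0.8148·0.1432/0.002 = 6.552e+04.
ε/D_h = 0.00016/0.1432 = 0.00112; Haaland gives 1/√f = -1.8 log₁₀[0.000124+0.000105] = 6.552, so f = 0.02329.
ΔP = f(L/D_h)(ρV²/2) = 0.02329·30.7/0.1432·372.8 = 1861 Pa.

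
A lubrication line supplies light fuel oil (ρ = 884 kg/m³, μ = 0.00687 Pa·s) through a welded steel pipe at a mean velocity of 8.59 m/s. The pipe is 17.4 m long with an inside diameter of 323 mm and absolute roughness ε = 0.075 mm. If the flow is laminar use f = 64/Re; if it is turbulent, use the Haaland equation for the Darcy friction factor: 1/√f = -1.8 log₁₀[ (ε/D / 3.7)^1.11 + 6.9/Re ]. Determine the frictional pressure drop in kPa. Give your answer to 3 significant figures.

Reynolds number Re = ρVD/μ = 884 · 8.59 · 0.323 / 0.00687 = 3.57e+05.
Re > 4000 → turbulent. Relative roughness ε/D = 7.5e-05/0.323 = 0.000232. Haaland: 1/√f = -1.8 log₁₀[(0.000232/3.7)^1.11 + 6.9/3.57e+05] = -1.8 log₁₀[2.16e-05 + 1.93e-05] = 7.897, so f = 0.01603.
Darcy-Weisbach: ΔP = f(L/D)(ρV²/2) = 0.01603·(17.4/0.323)·(884·8.59²/2) = 0.01603·53.87·3.261e+04 = 2.817e+04 Pa.
ΔP = 2.817e+04 Pa = 28.2 kPa.

ΔP ≈ 28.2 kPa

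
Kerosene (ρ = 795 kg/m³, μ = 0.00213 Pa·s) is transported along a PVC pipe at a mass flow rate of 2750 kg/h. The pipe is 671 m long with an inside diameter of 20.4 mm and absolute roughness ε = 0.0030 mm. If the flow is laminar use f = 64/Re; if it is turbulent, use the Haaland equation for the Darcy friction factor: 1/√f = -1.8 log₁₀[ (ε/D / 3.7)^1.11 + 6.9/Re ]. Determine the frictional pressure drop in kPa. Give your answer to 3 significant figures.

ṁ = 2750 kg/h = 2750/3600 = 0.7639 kg/s.
A = πD²/4 = π(0.0204)²/4 = 0.0003269 m²; mean velocity V = ṁ/(ρA) = 0.7639/(795 · 0.0003269) = 2.94 m/s.
Reynolds number Re = ρVD/μ = 795 · 2.94 · 0.0204 / 0.00213 = 2.238e+04.
Re > 4000 → turbulent. Relative roughness ε/D = 3e-06/0.0204 = 0.000147. Haaland: 1/√f = -1.8 log₁₀[(0.000147/3.7)^1.11 + 6.9/2.238e+04] = -1.8 log₁₀[1.3e-05 + 0.000308] = 6.288, so f = 0.0253.
Darcy-Weisbach: ΔP = f(L/D)(ρV²/2) = 0.0253·(671/0.0204)·(795·2.94²/2) = 0.0253·3.289e+04·3435 = 2.858e+06 Pa.
ΔP = 2.858e+06 Pa = 2860 kPa.

ΔP ≈ 2860 kPa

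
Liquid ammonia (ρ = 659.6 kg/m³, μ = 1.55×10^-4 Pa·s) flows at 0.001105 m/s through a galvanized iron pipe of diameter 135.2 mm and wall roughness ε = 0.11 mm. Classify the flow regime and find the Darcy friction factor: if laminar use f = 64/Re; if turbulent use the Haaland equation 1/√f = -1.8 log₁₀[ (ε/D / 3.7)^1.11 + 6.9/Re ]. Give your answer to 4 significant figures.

f ≈ 0.1007

Re = ρVD/μ = 659.6·0.001105·0.1352/0.000155 = 635.8.
Re < 2300 → laminar, so f = 64/Re = 0.1007 (roughness is irrelevant in laminar flow).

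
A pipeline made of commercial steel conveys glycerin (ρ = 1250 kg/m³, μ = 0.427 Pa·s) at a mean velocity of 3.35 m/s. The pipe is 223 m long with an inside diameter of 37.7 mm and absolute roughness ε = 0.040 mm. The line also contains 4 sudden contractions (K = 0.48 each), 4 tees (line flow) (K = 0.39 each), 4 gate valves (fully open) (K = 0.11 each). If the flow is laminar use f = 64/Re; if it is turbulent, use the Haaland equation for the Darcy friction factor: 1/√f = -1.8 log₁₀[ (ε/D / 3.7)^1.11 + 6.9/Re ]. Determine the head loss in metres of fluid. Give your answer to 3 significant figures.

h_f ≈ 588 m

Reynolds number Re = ρVD/μ = 1250 · 3.35 · 0.0377 / 0.427 = 369.7.
Re < 2300 → laminar flow, so f = 64/Re = 64/369.7 = 0.1731 (the turbulent correlation is not needed).
Total minor-loss coefficient ΣK = 4·0.48 + 4·0.39 + 4·0.11 = 3.92.
ΔP = [f·L/D + ΣK]·(ρV²/2) = [0.1731·223/0.0377 + 3.92]·(1250·3.35²/2) = [1024 + 3.92]·7014 = 7.209e+06 Pa.
Head loss h_f = ΔP/(ρg) = 7.209e+06/(1250·9.81) = 588 m.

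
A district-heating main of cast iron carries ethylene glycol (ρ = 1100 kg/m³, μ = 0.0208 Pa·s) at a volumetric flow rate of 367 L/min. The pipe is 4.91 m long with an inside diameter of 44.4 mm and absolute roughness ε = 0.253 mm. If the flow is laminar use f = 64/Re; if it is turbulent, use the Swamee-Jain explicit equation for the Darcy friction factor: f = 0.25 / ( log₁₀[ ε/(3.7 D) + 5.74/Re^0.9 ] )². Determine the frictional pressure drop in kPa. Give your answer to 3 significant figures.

ΔP ≈ 37.6 kPa

Q = 367 L/min = 367/60000 = 0.006117 m³/s.
Cross-sectional area A = πD²/4 = π(0.0444)²/4 = 0.001548 m²; mean velocity V = Q/A = 0.006117/0.001548 = 3.951 m/s.
Reynolds number Re = ρVD/μ = 1100 · 3.951 · 0.0444 / 0.0208 = 9276.
Re > 4000 → turbulent. Relative roughness ε/D = 0.000253/0.0444 = 0.0057. Swamee-Jain: f = 0.25/(log₁₀[0.0057/3.7 + 5.74/9276^0.9])² = 0.25/(log₁₀[0.00154 + 0.00154])² = 0.25/(-2.511)² = 0.03965.
Darcy-Weisbach: ΔP = f(L/D)(ρV²/2) = 0.03965·(4.91/0.0444)·(1100·3.951²/2) = 0.03965·110.6·8584 = 3.764e+04 Pa.
ΔP = 3.764e+04 Pa = 37.6 kPa.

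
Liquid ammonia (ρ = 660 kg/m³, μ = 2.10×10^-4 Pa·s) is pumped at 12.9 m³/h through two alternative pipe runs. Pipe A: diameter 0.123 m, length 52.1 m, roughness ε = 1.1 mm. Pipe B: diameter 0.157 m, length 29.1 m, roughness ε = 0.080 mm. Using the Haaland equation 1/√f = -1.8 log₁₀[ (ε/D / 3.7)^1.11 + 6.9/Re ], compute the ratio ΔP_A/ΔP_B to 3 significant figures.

ΔP_A/ΔP_B ≈ 11.1

Pipe A: V = Q/A = 0.003583/0.01188 = 0.3016 m/s; Re = 1.166e+05; ε/D = 0.00894; Haaland → f = 0.0371; ΔP_A = f(L/D)(ρV²/2) = 471.6 Pa.
Pipe B: V = Q/A = 0.003583/0.01936 = 0.1851 m/s; Re = 9.133e+04; ε/D = 0.00051; Haaland → f = 0.02034; ΔP_B = f(L/D)(ρV²/2) = 42.63 Pa.
ΔP_A/ΔP_B = 471.6/42.63 = 11.1.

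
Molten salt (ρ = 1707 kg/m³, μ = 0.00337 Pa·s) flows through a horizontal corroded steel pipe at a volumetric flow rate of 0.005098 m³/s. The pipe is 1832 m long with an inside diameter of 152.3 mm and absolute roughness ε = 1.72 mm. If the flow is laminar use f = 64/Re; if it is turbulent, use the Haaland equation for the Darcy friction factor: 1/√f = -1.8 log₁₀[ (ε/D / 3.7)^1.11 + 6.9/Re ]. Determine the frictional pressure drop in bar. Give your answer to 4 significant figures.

ΔP ≈ 0.3370 bar

Cross-sectional area A = πD²/4 = π(0.1523)²/4 = 0.01822 m²; mean velocity V = Q/A = 0.005098/0.01822 = 0.2798 m/s.
Reynolds number Re = ρVD/μ = 1707 · 0.2798 · 0.1523 / 0.00337 = 2.159e+04.
Re > 4000 → turbulent. Relative roughness ε/D = 0.00172/0.1523 = 0.0113. Haaland: 1/√f = -1.8 log₁₀[(0.0113/3.7)^1.11 + 6.9/2.159e+04] = -1.8 log₁₀[0.00161 + 0.00032] = 4.884, so f = 0.04191.
Darcy-Weisbach: ΔP = f(L/D)(ρV²/2) = 0.04191·(1832/0.1523)·(1707·0.2798²/2) = 0.04191·1.203e+04·66.84 = 3.37e+04 Pa.
ΔP = 3.37e+04 Pa = 0.3370 bar.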